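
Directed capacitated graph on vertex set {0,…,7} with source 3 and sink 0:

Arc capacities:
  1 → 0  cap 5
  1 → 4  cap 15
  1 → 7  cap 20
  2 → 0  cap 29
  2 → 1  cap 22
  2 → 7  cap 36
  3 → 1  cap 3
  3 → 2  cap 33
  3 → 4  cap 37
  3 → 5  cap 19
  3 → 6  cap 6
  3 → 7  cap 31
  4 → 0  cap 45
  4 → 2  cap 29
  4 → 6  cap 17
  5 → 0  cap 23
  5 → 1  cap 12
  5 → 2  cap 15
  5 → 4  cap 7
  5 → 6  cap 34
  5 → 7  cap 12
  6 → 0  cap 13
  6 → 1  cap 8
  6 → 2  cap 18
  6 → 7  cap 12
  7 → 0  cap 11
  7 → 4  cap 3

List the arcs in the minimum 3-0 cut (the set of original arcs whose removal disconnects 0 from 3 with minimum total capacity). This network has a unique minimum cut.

augment #1: 3→1→0 push 3
augment #2: 3→2→0 push 29
augment #3: 3→4→0 push 37
augment #4: 3→5→0 push 19
augment #5: 3→6→0 push 6
augment #6: 3→7→0 push 11
augment #7: 3→2→1→0 push 2
augment #8: 3→7→4→0 push 3
augment #9: 3→2→1→4→0 push 2
max flow = 112; residual-reachable set from 3 gives S-side
cut edges (S→T): {(3,1), (3,2), (3,4), (3,5), (3,6), (7,0), (7,4)} total cap 112

Min-cut arcs: {(3,1), (3,2), (3,4), (3,5), (3,6), (7,0), (7,4)} (total capacity 112)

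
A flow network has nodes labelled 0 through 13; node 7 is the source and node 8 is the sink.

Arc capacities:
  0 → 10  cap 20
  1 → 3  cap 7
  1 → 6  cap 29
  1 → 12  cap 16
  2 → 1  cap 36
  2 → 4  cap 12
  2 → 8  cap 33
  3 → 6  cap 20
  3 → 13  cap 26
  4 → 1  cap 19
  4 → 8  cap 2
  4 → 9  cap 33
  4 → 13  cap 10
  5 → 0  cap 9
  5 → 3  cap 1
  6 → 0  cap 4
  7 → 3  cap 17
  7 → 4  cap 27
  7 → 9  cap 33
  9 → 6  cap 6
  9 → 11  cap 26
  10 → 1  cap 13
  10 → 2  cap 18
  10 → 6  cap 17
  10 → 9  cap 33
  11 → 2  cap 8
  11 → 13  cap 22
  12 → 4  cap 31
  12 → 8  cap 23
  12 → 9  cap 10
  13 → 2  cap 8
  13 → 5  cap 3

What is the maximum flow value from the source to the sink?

augment #1: 7→4→8 bottleneck 2, total now 2
augment #2: 7→3→13→2→8 bottleneck 8, total now 10
augment #3: 7→4→1→12→8 bottleneck 16, total now 26
augment #4: 7→9→11→2→8 bottleneck 8, total now 34
augment #5: 7→3→6→0→10→2→8 bottleneck 4, total now 38
augment #6: 7→3→13→5→0→10→2→8 bottleneck 3, total now 41

Maximum flow value: 41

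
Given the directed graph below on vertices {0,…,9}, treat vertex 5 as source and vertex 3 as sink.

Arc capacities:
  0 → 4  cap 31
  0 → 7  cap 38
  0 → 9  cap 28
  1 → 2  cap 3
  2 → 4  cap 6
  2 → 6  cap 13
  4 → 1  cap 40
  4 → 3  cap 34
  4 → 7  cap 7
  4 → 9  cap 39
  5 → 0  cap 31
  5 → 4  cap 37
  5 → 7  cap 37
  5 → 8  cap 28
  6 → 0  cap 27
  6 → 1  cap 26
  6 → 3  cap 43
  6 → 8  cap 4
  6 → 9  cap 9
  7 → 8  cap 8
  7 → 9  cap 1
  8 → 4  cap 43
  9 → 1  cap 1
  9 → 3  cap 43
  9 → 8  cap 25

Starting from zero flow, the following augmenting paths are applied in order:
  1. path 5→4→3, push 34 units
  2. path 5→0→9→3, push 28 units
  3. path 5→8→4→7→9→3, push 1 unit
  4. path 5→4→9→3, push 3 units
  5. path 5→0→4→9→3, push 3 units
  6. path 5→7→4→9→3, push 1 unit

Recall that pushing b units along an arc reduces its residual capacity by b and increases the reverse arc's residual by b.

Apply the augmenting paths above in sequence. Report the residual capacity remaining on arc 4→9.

after path 1 (5→4→3, push 34): res(4,9)=39
after path 2 (5→0→9→3, push 28): res(4,9)=39
after path 3 (5→8→4→7→9→3, push 1): res(4,9)=39
after path 4 (5→4→9→3, push 3): res(4,9)=36
after path 5 (5→0→4→9→3, push 3): res(4,9)=33
after path 6 (5→7→4→9→3, push 1): res(4,9)=32

Residual capacity of (4,9): 32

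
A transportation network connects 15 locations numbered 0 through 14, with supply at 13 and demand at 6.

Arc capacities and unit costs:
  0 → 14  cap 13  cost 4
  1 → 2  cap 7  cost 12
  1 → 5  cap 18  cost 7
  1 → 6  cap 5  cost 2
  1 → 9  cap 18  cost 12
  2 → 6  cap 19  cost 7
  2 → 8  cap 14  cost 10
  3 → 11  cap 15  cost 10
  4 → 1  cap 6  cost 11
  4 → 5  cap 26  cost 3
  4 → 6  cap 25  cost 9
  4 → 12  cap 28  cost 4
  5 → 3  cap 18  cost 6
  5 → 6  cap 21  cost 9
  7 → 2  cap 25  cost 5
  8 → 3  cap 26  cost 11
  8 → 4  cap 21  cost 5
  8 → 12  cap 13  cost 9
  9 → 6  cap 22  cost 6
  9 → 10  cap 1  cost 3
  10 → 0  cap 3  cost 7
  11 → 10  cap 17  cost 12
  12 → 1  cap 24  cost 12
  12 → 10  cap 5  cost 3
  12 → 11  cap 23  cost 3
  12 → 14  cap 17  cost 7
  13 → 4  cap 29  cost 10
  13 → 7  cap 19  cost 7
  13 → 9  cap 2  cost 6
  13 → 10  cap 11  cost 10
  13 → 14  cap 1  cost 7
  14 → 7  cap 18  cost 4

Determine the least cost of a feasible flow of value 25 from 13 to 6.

Minimum cost for 25 units: 461

shortest-cost path #1: 13→9→6 push 2 @ unit cost 12 (adds 24)
shortest-cost path #2: 13→4→6 push 23 @ unit cost 19 (adds 437)
total cost = 461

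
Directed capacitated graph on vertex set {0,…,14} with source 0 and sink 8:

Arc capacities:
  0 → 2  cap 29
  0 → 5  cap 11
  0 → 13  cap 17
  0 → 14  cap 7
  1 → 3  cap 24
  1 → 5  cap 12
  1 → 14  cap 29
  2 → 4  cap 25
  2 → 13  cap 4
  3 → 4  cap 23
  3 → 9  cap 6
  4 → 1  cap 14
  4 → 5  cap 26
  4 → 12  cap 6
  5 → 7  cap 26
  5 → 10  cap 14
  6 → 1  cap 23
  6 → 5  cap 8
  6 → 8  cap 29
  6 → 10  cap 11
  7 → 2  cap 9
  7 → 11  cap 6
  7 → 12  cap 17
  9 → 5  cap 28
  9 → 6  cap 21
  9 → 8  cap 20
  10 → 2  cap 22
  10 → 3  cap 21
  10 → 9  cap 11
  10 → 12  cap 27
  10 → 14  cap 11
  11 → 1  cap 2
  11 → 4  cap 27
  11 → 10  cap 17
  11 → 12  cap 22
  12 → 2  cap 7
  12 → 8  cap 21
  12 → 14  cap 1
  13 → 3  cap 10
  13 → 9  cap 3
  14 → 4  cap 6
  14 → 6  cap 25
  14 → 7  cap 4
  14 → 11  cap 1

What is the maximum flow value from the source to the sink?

Maximum flow value: 56

augment #1: 0→13→9→8 bottleneck 3, total now 3
augment #2: 0→14→6→8 bottleneck 7, total now 10
augment #3: 0→2→4→12→8 bottleneck 6, total now 16
augment #4: 0→5→7→12→8 bottleneck 11, total now 27
augment #5: 0→13→3→9→8 bottleneck 6, total now 33
augment #6: 0→2→4→1→14→6→8 bottleneck 14, total now 47
augment #7: 0→2→4→5→7→12→8 bottleneck 4, total now 51
augment #8: 0→2→4→5→10→9→8 bottleneck 1, total now 52
augment #9: 0→13→3→4→5→10→9→8 bottleneck 4, total now 56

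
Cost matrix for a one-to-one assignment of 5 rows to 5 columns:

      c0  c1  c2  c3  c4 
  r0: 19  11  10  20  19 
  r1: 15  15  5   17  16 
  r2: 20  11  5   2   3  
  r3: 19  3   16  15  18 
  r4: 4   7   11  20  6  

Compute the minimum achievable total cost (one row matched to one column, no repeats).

Minimum assignment cost: 33

optimal assignment: row0→col4 (cost 19), row1→col2 (cost 5), row2→col3 (cost 2), row3→col1 (cost 3), row4→col0 (cost 4)
total = 19 + 5 + 2 + 3 + 4 = 33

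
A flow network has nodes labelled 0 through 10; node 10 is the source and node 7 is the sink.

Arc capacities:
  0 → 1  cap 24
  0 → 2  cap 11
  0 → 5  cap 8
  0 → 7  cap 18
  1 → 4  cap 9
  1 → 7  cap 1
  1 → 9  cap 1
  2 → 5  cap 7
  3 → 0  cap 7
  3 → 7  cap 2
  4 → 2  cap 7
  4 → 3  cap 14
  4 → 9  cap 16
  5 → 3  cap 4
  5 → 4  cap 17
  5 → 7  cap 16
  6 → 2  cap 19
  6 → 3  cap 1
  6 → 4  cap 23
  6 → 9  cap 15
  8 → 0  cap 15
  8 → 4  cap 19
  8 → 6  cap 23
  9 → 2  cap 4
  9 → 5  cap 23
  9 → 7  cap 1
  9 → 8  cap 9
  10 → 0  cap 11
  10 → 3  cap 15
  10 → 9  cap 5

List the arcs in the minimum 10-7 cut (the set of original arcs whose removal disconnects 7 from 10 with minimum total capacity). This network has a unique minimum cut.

augment #1: 10→0→7 push 11
augment #2: 10→3→7 push 2
augment #3: 10→9→7 push 1
augment #4: 10→3→0→7 push 7
augment #5: 10→9→5→7 push 4
max flow = 25; residual-reachable set from 10 gives S-side
cut edges (S→T): {(3,0), (3,7), (10,0), (10,9)} total cap 25

Min-cut arcs: {(3,0), (3,7), (10,0), (10,9)} (total capacity 25)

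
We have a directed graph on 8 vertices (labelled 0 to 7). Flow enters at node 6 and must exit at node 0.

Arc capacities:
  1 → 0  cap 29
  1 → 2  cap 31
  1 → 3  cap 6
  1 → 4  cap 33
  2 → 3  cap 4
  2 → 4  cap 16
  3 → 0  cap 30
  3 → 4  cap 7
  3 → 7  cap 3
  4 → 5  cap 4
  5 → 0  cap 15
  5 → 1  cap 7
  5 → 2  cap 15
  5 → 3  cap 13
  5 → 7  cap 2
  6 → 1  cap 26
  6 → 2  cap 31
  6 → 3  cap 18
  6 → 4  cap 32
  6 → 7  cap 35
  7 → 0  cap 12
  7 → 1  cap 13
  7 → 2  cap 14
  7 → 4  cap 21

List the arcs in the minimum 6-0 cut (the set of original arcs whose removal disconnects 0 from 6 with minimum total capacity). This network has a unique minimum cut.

Min-cut arcs: {(1,0), (1,3), (2,3), (4,5), (6,3), (7,0)} (total capacity 73)

augment #1: 6→1→0 push 26
augment #2: 6→3→0 push 18
augment #3: 6→7→0 push 12
augment #4: 6→2→3→0 push 4
augment #5: 6→4→5→0 push 4
augment #6: 6→7→1→0 push 3
augment #7: 6→7→1→3→0 push 6
max flow = 73; residual-reachable set from 6 gives S-side
cut edges (S→T): {(1,0), (1,3), (2,3), (4,5), (6,3), (7,0)} total cap 73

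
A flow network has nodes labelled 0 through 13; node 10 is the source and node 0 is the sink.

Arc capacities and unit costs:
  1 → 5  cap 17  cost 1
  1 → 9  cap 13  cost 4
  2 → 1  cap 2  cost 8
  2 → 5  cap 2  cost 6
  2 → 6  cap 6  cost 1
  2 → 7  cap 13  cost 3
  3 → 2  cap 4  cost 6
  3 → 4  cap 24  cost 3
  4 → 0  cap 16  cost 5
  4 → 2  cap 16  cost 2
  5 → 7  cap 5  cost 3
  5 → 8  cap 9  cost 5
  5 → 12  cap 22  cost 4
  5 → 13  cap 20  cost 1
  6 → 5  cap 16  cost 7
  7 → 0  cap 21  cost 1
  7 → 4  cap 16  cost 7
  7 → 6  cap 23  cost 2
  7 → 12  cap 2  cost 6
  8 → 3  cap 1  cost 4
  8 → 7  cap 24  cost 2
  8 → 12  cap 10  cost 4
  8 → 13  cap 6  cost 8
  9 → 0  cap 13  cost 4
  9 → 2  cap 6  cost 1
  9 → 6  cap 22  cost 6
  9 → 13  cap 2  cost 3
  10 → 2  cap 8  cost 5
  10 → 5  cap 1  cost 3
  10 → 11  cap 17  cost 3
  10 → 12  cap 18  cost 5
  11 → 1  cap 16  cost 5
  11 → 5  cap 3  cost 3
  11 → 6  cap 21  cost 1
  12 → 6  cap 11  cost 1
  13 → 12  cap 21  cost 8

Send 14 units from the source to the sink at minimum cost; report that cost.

shortest-cost path #1: 10→5→7→0 push 1 @ unit cost 7 (adds 7)
shortest-cost path #2: 10→2→7→0 push 8 @ unit cost 9 (adds 72)
shortest-cost path #3: 10→11→5→7→0 push 3 @ unit cost 10 (adds 30)
shortest-cost path #4: 10→11→1→5→7→0 push 1 @ unit cost 13 (adds 13)
shortest-cost path #5: 10→11→1→9→0 push 1 @ unit cost 16 (adds 16)
total cost = 138

Minimum cost for 14 units: 138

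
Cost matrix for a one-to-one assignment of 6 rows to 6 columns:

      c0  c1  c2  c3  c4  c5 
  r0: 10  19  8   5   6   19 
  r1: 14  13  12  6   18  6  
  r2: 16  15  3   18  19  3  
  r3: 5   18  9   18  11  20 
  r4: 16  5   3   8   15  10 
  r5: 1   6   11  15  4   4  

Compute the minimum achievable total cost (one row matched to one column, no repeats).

Minimum assignment cost: 28

optimal assignment: row0→col3 (cost 5), row1→col5 (cost 6), row2→col2 (cost 3), row3→col0 (cost 5), row4→col1 (cost 5), row5→col4 (cost 4)
total = 5 + 6 + 3 + 5 + 5 + 4 = 28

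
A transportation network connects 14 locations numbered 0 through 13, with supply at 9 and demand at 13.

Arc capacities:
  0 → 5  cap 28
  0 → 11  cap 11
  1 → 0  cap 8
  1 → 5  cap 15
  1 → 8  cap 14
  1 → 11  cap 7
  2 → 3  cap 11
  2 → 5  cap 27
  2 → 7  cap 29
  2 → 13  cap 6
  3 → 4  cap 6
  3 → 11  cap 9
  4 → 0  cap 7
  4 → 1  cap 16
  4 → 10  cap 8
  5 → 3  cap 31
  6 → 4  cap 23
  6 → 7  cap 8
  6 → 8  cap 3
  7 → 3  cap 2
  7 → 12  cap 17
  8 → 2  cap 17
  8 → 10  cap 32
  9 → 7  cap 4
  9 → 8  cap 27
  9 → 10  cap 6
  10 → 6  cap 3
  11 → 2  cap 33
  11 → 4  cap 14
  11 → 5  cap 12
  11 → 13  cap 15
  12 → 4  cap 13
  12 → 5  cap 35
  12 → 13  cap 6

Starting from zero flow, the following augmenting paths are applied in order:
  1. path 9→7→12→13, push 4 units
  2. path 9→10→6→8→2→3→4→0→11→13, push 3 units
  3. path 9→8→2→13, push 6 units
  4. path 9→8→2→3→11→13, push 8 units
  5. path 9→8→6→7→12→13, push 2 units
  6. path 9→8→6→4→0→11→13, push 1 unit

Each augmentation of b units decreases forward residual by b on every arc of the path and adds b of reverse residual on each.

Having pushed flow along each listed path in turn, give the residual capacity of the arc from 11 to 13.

after path 1 (9→7→12→13, push 4): res(11,13)=15
after path 2 (9→10→6→8→2→3→4→0→11→13, push 3): res(11,13)=12
after path 3 (9→8→2→13, push 6): res(11,13)=12
after path 4 (9→8→2→3→11→13, push 8): res(11,13)=4
after path 5 (9→8→6→7→12→13, push 2): res(11,13)=4
after path 6 (9→8→6→4→0→11→13, push 1): res(11,13)=3

Residual capacity of (11,13): 3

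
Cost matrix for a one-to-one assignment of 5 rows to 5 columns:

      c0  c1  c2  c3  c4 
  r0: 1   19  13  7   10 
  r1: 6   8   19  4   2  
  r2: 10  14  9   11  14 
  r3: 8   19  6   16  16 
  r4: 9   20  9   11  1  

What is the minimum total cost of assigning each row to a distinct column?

Minimum assignment cost: 26

optimal assignment: row0→col0 (cost 1), row1→col3 (cost 4), row2→col1 (cost 14), row3→col2 (cost 6), row4→col4 (cost 1)
total = 1 + 4 + 14 + 6 + 1 = 26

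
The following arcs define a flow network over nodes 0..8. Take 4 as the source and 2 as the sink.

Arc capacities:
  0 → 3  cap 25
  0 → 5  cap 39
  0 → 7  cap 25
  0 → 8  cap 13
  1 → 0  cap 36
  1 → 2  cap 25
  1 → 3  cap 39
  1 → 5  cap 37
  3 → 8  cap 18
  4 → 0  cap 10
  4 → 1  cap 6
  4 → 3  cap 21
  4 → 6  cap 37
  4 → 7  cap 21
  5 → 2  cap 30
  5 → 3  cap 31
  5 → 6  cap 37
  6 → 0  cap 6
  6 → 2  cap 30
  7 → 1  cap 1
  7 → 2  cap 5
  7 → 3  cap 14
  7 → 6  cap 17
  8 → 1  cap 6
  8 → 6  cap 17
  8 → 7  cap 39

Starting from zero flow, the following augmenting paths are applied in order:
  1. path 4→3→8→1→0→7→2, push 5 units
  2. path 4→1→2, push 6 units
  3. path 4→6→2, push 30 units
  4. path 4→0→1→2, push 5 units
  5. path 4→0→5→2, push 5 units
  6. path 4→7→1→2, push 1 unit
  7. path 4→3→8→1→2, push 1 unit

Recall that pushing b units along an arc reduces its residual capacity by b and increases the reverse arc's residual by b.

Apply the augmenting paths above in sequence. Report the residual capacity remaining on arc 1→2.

after path 1 (4→3→8→1→0→7→2, push 5): res(1,2)=25
after path 2 (4→1→2, push 6): res(1,2)=19
after path 3 (4→6→2, push 30): res(1,2)=19
after path 4 (4→0→1→2, push 5): res(1,2)=14
after path 5 (4→0→5→2, push 5): res(1,2)=14
after path 6 (4→7→1→2, push 1): res(1,2)=13
after path 7 (4→3→8→1→2, push 1): res(1,2)=12

Residual capacity of (1,2): 12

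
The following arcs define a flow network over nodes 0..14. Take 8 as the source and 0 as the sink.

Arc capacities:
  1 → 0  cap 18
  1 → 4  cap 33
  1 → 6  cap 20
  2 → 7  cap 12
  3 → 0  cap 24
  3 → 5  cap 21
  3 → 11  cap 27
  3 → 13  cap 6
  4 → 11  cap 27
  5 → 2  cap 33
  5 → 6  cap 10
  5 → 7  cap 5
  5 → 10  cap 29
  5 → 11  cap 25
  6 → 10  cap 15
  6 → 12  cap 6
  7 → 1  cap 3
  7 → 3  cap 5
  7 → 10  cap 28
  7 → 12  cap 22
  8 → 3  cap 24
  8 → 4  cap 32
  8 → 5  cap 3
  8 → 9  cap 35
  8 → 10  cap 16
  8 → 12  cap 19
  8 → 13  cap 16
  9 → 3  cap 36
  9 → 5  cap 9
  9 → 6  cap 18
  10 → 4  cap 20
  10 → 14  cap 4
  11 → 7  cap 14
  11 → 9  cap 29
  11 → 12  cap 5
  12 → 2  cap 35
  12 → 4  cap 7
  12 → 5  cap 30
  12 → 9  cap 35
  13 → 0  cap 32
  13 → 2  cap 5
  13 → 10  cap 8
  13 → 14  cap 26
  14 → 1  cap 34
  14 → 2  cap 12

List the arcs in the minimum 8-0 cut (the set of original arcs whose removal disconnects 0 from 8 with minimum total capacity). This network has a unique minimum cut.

augment #1: 8→3→0 push 24
augment #2: 8→13→0 push 16
augment #3: 8→5→7→1→0 push 3
augment #4: 8→9→3→13→0 push 6
augment #5: 8→10→14→1→0 push 4
max flow = 53; residual-reachable set from 8 gives S-side
cut edges (S→T): {(3,0), (3,13), (7,1), (8,13), (10,14)} total cap 53

Min-cut arcs: {(3,0), (3,13), (7,1), (8,13), (10,14)} (total capacity 53)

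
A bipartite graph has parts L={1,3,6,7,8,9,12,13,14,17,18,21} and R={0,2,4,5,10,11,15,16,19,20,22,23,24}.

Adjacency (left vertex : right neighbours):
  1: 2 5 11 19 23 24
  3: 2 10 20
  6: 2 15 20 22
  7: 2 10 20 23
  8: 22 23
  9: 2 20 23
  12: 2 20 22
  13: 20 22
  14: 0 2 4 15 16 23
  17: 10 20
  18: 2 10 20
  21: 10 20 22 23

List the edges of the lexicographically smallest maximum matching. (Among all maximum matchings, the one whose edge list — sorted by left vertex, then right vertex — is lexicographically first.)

|M| = 8 (so the lex-smallest maximum matching has 8 edges)
process left vertices in ascending order; for each, take the smallest-labelled available neighbour that still permits 8 edges overall, or leave it unmatched if none does
lex-smallest matching: {1-5, 3-2, 6-15, 7-10, 8-22, 9-20, 14-0, 21-23}

Lex-smallest maximum matching: {(1,5), (3,2), (6,15), (7,10), (8,22), (9,20), (14,0), (21,23)}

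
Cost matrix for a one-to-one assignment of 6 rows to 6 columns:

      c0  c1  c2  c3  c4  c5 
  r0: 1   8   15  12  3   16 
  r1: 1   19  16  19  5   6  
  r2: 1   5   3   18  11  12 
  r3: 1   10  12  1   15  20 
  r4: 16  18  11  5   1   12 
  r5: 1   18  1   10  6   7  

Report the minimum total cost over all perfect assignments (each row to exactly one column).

optimal assignment: row0→col0 (cost 1), row1→col5 (cost 6), row2→col1 (cost 5), row3→col3 (cost 1), row4→col4 (cost 1), row5→col2 (cost 1)
total = 1 + 6 + 5 + 1 + 1 + 1 = 15

Minimum assignment cost: 15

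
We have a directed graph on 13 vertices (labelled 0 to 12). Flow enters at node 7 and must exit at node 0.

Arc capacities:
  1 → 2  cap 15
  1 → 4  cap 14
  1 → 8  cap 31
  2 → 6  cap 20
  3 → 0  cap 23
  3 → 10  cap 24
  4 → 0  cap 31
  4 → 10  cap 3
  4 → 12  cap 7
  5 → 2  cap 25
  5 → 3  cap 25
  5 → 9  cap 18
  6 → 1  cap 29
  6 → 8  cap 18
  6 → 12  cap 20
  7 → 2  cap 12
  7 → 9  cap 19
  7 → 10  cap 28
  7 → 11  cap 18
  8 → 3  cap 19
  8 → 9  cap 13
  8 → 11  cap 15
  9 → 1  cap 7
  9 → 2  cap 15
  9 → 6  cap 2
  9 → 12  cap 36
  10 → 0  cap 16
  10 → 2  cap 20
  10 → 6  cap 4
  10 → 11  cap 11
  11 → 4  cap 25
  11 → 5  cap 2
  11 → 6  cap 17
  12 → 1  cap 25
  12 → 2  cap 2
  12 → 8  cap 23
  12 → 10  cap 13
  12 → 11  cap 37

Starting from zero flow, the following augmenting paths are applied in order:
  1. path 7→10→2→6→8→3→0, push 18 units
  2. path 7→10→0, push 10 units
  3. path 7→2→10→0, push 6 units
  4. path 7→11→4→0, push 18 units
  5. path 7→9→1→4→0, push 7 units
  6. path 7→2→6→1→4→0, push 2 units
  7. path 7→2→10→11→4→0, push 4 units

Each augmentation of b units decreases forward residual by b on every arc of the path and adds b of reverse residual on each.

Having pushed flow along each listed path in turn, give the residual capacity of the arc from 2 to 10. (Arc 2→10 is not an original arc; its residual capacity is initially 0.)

Residual capacity of (2,10): 8

after path 1 (7→10→2→6→8→3→0, push 18): res(2,10)=18
after path 2 (7→10→0, push 10): res(2,10)=18
after path 3 (7→2→10→0, push 6): res(2,10)=12
after path 4 (7→11→4→0, push 18): res(2,10)=12
after path 5 (7→9→1→4→0, push 7): res(2,10)=12
after path 6 (7→2→6→1→4→0, push 2): res(2,10)=12
after path 7 (7→2→10→11→4→0, push 4): res(2,10)=8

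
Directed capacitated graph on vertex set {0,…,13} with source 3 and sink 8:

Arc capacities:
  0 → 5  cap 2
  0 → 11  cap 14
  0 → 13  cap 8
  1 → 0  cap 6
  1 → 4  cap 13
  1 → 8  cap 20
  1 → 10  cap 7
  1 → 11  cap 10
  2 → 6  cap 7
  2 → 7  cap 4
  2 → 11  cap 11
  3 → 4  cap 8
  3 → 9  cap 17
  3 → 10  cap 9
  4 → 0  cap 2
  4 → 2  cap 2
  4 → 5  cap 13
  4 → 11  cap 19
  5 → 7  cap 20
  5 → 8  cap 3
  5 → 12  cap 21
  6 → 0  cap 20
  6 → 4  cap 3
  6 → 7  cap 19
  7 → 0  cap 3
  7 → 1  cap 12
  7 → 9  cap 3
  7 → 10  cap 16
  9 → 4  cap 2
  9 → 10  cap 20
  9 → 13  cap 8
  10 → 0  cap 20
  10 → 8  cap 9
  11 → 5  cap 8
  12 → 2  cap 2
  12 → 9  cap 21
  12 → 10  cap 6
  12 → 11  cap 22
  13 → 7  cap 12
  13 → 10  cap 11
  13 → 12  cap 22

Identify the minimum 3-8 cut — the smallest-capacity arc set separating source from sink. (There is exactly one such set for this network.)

augment #1: 3→10→8 push 9
augment #2: 3→4→5→8 push 3
augment #3: 3→4→2→7→1→8 push 2
augment #4: 3→4→5→7→1→8 push 3
augment #5: 3→9→13→7→1→8 push 7
max flow = 24; residual-reachable set from 3 gives S-side
cut edges (S→T): {(5,8), (7,1), (10,8)} total cap 24

Min-cut arcs: {(5,8), (7,1), (10,8)} (total capacity 24)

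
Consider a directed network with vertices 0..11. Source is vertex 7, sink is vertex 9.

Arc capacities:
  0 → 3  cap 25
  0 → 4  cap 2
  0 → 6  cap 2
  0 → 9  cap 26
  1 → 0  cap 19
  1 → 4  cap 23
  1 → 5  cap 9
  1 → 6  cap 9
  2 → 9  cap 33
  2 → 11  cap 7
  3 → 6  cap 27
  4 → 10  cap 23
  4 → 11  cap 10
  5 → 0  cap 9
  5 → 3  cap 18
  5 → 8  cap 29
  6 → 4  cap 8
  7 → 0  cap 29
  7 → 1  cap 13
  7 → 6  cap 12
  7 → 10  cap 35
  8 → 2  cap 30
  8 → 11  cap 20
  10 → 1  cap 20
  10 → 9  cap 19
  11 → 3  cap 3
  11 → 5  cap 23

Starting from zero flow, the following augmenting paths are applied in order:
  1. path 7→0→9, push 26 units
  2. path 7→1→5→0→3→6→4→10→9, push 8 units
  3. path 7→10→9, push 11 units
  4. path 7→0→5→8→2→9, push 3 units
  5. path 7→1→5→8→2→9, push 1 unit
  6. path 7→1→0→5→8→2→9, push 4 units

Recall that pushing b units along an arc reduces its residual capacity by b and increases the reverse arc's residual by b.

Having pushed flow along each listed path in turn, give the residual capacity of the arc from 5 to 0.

Residual capacity of (5,0): 8

after path 1 (7→0→9, push 26): res(5,0)=9
after path 2 (7→1→5→0→3→6→4→10→9, push 8): res(5,0)=1
after path 3 (7→10→9, push 11): res(5,0)=1
after path 4 (7→0→5→8→2→9, push 3): res(5,0)=4
after path 5 (7→1→5→8→2→9, push 1): res(5,0)=4
after path 6 (7→1→0→5→8→2→9, push 4): res(5,0)=8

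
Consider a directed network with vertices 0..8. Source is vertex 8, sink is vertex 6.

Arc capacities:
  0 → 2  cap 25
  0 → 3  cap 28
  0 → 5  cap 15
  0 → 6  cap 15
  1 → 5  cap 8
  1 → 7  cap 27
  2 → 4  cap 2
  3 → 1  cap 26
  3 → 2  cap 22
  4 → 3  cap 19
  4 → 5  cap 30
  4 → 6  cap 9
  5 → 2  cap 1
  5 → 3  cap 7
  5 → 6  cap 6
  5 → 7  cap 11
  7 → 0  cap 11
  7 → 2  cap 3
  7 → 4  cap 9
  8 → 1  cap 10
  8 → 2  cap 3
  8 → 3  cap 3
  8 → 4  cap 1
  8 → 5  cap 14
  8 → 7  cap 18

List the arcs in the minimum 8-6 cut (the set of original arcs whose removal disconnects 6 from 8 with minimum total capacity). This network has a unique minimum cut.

Min-cut arcs: {(4,6), (5,6), (7,0)} (total capacity 26)

augment #1: 8→4→6 push 1
augment #2: 8→5→6 push 6
augment #3: 8→2→4→6 push 2
augment #4: 8→7→0→6 push 11
augment #5: 8→7→4→6 push 6
max flow = 26; residual-reachable set from 8 gives S-side
cut edges (S→T): {(4,6), (5,6), (7,0)} total cap 26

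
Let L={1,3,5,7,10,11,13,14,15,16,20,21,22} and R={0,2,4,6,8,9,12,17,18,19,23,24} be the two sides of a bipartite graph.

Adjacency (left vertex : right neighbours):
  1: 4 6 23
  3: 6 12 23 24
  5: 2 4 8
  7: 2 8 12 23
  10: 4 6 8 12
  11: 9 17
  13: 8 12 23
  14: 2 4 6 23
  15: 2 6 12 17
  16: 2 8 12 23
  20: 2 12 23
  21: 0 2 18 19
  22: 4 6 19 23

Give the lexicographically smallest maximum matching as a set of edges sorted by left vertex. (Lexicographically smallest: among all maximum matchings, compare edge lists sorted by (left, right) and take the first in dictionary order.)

Lex-smallest maximum matching: {(1,4), (3,24), (5,2), (7,8), (10,6), (11,9), (13,12), (14,23), (15,17), (21,0), (22,19)}

|M| = 11 (so the lex-smallest maximum matching has 11 edges)
process left vertices in ascending order; for each, take the smallest-labelled available neighbour that still permits 11 edges overall, or leave it unmatched if none does
lex-smallest matching: {1-4, 3-24, 5-2, 7-8, 10-6, 11-9, 13-12, 14-23, 15-17, 21-0, 22-19}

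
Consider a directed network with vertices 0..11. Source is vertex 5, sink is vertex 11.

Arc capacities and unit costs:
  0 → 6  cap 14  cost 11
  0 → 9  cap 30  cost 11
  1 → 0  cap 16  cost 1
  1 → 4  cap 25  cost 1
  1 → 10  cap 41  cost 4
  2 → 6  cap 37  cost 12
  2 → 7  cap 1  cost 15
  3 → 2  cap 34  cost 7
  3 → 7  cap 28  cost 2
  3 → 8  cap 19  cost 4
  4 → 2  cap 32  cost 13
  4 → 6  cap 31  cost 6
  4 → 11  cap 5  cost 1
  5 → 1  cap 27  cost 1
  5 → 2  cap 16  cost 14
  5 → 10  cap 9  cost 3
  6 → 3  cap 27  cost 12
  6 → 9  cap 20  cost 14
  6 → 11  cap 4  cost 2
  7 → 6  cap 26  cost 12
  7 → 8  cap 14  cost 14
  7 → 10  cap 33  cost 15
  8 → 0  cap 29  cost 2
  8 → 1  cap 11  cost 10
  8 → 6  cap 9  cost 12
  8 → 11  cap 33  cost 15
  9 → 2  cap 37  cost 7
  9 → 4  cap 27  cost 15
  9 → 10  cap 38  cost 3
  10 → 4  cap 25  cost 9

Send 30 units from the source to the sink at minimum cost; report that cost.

Minimum cost for 30 units: 935

shortest-cost path #1: 5→1→4→11 push 5 @ unit cost 3 (adds 15)
shortest-cost path #2: 5→1→4→6→11 push 4 @ unit cost 10 (adds 40)
shortest-cost path #3: 5→1→4→6→3→8→11 push 16 @ unit cost 39 (adds 624)
shortest-cost path #4: 5→1→0→6→3→8→11 push 2 @ unit cost 44 (adds 88)
shortest-cost path #5: 5→10→4→6→3→8→11 push 1 @ unit cost 49 (adds 49)
shortest-cost path #6: 5→2→7→8→11 push 1 @ unit cost 58 (adds 58)
shortest-cost path #7: 5→10→4→6→3→7→8→11 push 1 @ unit cost 61 (adds 61)
total cost = 935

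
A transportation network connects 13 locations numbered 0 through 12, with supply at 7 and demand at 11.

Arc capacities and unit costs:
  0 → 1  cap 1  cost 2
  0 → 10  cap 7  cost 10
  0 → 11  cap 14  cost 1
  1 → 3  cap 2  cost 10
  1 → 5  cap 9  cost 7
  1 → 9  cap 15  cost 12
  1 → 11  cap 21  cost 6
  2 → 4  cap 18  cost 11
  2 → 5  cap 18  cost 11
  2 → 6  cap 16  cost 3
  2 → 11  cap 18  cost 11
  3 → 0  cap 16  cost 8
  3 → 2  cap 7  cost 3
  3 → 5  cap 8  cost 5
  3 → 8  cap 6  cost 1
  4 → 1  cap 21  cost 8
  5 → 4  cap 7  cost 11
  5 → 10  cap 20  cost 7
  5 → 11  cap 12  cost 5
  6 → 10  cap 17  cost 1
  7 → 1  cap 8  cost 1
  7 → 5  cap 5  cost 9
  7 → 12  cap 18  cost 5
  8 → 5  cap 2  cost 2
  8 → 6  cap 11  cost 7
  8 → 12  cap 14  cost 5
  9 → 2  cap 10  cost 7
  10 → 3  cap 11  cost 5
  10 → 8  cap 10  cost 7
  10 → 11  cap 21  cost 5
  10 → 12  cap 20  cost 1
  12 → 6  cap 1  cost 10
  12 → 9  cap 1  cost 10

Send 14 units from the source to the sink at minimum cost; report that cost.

Minimum cost for 14 units: 147

shortest-cost path #1: 7→1→11 push 8 @ unit cost 7 (adds 56)
shortest-cost path #2: 7→5→11 push 5 @ unit cost 14 (adds 70)
shortest-cost path #3: 7→12→6→10→11 push 1 @ unit cost 21 (adds 21)
total cost = 147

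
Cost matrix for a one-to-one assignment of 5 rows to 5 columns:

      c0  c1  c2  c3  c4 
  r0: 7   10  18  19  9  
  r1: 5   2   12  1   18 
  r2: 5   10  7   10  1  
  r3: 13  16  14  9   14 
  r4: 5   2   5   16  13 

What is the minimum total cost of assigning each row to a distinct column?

Minimum assignment cost: 24

optimal assignment: row0→col0 (cost 7), row1→col1 (cost 2), row2→col4 (cost 1), row3→col3 (cost 9), row4→col2 (cost 5)
total = 7 + 2 + 1 + 9 + 5 = 24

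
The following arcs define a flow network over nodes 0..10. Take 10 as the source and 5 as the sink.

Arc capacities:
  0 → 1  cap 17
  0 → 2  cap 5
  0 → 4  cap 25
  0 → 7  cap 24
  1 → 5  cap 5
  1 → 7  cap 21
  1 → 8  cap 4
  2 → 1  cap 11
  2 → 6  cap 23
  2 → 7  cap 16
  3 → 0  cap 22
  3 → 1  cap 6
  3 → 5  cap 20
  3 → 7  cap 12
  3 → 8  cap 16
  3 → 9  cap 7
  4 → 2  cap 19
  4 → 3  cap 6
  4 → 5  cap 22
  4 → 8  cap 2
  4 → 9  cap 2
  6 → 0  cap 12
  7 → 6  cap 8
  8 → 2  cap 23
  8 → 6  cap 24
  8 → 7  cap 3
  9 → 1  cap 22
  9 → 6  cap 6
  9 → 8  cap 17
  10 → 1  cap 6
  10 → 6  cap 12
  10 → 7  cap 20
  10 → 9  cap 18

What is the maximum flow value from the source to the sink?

Maximum flow value: 17

augment #1: 10→1→5 bottleneck 5, total now 5
augment #2: 10→6→0→4→5 bottleneck 12, total now 17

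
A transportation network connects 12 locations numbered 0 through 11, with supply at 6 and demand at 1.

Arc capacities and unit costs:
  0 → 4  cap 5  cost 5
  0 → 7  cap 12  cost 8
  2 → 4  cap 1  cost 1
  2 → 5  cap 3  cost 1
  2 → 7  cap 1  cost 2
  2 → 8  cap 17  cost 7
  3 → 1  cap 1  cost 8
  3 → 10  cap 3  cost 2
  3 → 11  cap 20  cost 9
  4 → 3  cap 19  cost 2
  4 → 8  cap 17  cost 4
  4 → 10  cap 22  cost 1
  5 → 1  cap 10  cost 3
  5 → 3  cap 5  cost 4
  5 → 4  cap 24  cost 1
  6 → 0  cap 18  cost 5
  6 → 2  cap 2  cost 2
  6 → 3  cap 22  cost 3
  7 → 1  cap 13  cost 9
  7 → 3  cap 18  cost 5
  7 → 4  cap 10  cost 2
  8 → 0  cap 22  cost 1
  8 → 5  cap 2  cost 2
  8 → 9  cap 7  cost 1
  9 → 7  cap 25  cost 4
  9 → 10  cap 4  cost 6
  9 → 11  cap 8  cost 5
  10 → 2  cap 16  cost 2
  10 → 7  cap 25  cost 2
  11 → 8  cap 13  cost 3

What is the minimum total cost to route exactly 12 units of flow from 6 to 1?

Minimum cost for 12 units: 192

shortest-cost path #1: 6→2→5→1 push 2 @ unit cost 6 (adds 12)
shortest-cost path #2: 6→3→1 push 1 @ unit cost 11 (adds 11)
shortest-cost path #3: 6→3→10→2→5→1 push 1 @ unit cost 11 (adds 11)
shortest-cost path #4: 6→3→10→7→1 push 2 @ unit cost 16 (adds 32)
shortest-cost path #5: 6→0→4→8→5→1 push 2 @ unit cost 19 (adds 38)
shortest-cost path #6: 6→0→7→1 push 4 @ unit cost 22 (adds 88)
total cost = 192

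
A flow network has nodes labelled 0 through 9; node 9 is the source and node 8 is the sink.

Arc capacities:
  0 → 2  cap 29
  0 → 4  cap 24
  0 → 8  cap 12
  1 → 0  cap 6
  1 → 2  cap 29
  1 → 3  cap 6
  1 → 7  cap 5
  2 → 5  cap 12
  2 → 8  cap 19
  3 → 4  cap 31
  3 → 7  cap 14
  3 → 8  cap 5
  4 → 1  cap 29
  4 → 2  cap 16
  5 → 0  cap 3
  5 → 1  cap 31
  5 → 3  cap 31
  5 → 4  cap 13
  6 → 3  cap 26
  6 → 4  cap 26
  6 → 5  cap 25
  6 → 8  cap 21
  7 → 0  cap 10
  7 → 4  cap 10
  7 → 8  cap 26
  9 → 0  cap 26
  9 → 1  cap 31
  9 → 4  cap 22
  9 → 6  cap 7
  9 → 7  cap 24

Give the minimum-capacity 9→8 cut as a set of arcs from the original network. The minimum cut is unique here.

augment #1: 9→0→8 push 12
augment #2: 9→6→8 push 7
augment #3: 9→7→8 push 24
augment #4: 9→0→2→8 push 14
augment #5: 9→1→2→8 push 5
augment #6: 9→1→3→8 push 5
augment #7: 9→1→7→8 push 2
max flow = 69; residual-reachable set from 9 gives S-side
cut edges (S→T): {(0,8), (2,8), (3,8), (7,8), (9,6)} total cap 69

Min-cut arcs: {(0,8), (2,8), (3,8), (7,8), (9,6)} (total capacity 69)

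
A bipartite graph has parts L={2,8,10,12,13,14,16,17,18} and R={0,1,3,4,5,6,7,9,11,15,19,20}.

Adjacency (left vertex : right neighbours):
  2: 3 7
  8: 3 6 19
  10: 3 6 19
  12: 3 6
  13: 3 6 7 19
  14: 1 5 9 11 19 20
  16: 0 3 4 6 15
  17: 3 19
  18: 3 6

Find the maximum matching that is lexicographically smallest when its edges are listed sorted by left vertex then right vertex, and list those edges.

|M| = 6 (so the lex-smallest maximum matching has 6 edges)
process left vertices in ascending order; for each, take the smallest-labelled available neighbour that still permits 6 edges overall, or leave it unmatched if none does
lex-smallest matching: {2-3, 8-6, 10-19, 13-7, 14-1, 16-0}

Lex-smallest maximum matching: {(2,3), (8,6), (10,19), (13,7), (14,1), (16,0)}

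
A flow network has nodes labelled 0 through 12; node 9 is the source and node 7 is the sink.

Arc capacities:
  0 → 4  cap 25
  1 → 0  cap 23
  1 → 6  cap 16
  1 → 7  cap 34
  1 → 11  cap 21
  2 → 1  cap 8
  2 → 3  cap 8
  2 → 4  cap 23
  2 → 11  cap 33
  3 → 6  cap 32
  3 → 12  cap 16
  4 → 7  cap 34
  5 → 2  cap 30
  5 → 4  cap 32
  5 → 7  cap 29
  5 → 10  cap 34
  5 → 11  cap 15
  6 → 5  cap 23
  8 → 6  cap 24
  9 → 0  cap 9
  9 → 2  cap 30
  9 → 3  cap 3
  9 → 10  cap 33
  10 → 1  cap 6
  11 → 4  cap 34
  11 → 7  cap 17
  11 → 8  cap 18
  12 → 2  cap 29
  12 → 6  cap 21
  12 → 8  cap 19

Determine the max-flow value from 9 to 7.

Maximum flow value: 48

augment #1: 9→0→4→7 bottleneck 9, total now 9
augment #2: 9→2→1→7 bottleneck 8, total now 17
augment #3: 9→2→4→7 bottleneck 22, total now 39
augment #4: 9→10→1→7 bottleneck 6, total now 45
augment #5: 9→3→6→5→7 bottleneck 3, total now 48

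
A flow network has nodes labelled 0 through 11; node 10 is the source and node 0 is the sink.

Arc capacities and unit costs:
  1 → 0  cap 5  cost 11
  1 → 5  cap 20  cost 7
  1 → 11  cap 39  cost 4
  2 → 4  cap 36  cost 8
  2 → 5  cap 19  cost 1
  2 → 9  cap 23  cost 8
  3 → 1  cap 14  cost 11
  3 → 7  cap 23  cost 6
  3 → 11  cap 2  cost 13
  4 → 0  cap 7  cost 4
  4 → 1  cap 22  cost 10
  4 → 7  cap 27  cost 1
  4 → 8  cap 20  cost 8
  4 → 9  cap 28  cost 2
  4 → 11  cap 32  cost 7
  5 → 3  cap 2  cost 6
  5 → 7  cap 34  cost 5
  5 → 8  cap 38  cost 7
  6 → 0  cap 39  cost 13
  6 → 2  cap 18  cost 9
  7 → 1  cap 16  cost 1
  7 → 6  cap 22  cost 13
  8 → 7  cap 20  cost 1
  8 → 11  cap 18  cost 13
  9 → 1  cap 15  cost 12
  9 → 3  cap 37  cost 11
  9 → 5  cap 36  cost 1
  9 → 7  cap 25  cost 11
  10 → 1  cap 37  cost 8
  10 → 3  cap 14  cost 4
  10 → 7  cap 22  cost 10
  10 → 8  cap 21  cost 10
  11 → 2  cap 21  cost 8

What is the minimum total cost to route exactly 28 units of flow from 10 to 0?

shortest-cost path #1: 10→1→0 push 5 @ unit cost 19 (adds 95)
shortest-cost path #2: 10→1→11→2→4→0 push 7 @ unit cost 32 (adds 224)
shortest-cost path #3: 10→7→6→0 push 16 @ unit cost 36 (adds 576)
total cost = 895

Minimum cost for 28 units: 895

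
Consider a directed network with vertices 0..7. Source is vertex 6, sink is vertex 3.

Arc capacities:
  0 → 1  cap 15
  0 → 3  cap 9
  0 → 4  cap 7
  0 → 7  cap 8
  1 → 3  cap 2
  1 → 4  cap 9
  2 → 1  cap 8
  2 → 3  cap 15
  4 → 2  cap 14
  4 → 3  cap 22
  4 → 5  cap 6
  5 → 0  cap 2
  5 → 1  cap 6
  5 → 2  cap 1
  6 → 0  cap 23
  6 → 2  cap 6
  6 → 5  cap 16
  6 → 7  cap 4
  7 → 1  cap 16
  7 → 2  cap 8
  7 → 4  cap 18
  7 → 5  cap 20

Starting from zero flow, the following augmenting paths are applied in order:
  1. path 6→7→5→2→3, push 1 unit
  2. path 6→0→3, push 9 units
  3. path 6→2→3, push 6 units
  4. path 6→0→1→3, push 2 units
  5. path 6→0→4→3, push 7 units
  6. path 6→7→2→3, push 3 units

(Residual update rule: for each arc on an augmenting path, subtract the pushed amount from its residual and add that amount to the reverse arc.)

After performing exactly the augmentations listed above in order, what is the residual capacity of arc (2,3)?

Residual capacity of (2,3): 5

after path 1 (6→7→5→2→3, push 1): res(2,3)=14
after path 2 (6→0→3, push 9): res(2,3)=14
after path 3 (6→2→3, push 6): res(2,3)=8
after path 4 (6→0→1→3, push 2): res(2,3)=8
after path 5 (6→0→4→3, push 7): res(2,3)=8
after path 6 (6→7→2→3, push 3): res(2,3)=5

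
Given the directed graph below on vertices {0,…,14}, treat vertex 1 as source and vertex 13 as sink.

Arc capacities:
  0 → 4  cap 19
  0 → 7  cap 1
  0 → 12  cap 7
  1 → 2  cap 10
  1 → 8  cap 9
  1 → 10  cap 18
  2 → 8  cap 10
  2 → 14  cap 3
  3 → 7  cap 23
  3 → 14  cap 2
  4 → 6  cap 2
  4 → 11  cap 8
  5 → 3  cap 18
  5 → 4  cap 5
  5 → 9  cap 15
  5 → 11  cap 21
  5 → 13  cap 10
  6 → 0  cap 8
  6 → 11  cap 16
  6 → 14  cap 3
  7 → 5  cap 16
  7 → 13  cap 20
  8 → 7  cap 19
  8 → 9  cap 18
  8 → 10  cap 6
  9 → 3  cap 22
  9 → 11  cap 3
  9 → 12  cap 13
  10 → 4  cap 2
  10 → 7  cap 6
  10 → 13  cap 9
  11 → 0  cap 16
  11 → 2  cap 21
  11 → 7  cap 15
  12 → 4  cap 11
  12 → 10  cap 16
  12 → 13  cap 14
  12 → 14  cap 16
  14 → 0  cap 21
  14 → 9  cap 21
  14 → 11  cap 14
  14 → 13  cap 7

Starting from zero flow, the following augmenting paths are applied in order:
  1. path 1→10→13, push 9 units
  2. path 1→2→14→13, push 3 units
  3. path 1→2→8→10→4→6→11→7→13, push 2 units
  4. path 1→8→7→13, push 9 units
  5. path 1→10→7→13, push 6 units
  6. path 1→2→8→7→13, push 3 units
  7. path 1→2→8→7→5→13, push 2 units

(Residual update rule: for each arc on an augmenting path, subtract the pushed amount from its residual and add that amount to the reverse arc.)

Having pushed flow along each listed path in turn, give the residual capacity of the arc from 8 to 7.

after path 1 (1→10→13, push 9): res(8,7)=19
after path 2 (1→2→14→13, push 3): res(8,7)=19
after path 3 (1→2→8→10→4→6→11→7→13, push 2): res(8,7)=19
after path 4 (1→8→7→13, push 9): res(8,7)=10
after path 5 (1→10→7→13, push 6): res(8,7)=10
after path 6 (1→2→8→7→13, push 3): res(8,7)=7
after path 7 (1→2→8→7→5→13, push 2): res(8,7)=5

Residual capacity of (8,7): 5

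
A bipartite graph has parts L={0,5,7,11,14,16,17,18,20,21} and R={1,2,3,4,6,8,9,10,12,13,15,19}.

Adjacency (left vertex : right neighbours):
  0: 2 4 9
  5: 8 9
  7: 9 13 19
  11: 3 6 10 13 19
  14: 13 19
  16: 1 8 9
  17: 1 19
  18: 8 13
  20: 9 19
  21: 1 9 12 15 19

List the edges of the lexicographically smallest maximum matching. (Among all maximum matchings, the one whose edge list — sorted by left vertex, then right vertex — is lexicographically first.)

Lex-smallest maximum matching: {(0,2), (5,8), (7,9), (11,3), (14,13), (16,1), (17,19), (21,12)}

|M| = 8 (so the lex-smallest maximum matching has 8 edges)
process left vertices in ascending order; for each, take the smallest-labelled available neighbour that still permits 8 edges overall, or leave it unmatched if none does
lex-smallest matching: {0-2, 5-8, 7-9, 11-3, 14-13, 16-1, 17-19, 21-12}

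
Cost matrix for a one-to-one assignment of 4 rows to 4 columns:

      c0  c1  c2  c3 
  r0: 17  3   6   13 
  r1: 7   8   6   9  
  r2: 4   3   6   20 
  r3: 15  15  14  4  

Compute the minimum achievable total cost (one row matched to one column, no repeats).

Minimum assignment cost: 17

optimal assignment: row0→col1 (cost 3), row1→col2 (cost 6), row2→col0 (cost 4), row3→col3 (cost 4)
total = 3 + 6 + 4 + 4 = 17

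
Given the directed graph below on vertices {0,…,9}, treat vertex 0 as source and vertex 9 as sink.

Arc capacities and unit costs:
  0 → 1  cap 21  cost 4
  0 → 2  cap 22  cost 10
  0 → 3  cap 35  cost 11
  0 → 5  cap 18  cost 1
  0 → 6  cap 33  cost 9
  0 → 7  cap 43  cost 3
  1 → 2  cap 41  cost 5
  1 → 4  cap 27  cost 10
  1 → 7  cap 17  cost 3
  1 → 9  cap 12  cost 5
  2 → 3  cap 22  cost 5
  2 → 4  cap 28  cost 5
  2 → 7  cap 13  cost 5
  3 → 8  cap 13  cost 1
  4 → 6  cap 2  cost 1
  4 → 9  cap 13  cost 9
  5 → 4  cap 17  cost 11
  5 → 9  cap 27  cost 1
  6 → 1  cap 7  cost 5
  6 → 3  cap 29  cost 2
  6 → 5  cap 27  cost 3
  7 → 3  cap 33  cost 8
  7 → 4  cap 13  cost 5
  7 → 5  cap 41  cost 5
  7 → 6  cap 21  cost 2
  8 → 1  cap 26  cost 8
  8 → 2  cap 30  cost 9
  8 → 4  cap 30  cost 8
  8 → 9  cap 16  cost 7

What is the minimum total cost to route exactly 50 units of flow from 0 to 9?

shortest-cost path #1: 0→5→9 push 18 @ unit cost 2 (adds 36)
shortest-cost path #2: 0→1→9 push 12 @ unit cost 9 (adds 108)
shortest-cost path #3: 0→7→5→9 push 9 @ unit cost 9 (adds 81)
shortest-cost path #4: 0→7→6→3→8→9 push 11 @ unit cost 15 (adds 165)
total cost = 390

Minimum cost for 50 units: 390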